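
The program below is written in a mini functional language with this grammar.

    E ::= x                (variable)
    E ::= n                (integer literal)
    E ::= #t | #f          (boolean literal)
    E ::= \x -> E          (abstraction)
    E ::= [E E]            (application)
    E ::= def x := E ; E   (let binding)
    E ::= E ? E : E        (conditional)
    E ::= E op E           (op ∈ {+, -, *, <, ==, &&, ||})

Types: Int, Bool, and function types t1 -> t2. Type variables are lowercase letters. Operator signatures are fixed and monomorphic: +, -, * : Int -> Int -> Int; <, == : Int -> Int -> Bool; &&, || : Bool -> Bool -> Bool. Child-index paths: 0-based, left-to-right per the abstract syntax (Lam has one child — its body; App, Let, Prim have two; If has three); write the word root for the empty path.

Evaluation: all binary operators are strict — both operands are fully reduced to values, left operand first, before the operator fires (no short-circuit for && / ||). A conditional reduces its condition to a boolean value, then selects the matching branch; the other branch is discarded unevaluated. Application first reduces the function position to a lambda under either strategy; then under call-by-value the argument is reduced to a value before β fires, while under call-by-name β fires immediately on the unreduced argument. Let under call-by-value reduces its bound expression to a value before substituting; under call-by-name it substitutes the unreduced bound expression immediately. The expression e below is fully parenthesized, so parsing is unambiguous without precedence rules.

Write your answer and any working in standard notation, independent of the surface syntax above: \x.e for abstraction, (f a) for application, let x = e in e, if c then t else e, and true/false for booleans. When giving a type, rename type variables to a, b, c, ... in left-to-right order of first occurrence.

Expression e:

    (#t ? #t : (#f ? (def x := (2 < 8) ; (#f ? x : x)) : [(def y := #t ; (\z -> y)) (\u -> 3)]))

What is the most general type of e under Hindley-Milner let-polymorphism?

Answer: Bool

Working:
  unify Bool ~ Bool
  unify Bool ~ Bool
  unify Int ~ Int
  unify Int ~ Int
let x : Bool
  unify Bool ~ Bool
x : Bool
x : Bool
  unify Bool ~ Bool
let y : Bool
y : Bool
\z._ : a -> Bool
\u._ : b -> Int
  unify a -> Bool ~ (b -> Int) -> c
  unify a ~ b -> Int
  unify Bool ~ c
_ _ : Bool
  unify Bool ~ Bool
  unify Bool ~ Bool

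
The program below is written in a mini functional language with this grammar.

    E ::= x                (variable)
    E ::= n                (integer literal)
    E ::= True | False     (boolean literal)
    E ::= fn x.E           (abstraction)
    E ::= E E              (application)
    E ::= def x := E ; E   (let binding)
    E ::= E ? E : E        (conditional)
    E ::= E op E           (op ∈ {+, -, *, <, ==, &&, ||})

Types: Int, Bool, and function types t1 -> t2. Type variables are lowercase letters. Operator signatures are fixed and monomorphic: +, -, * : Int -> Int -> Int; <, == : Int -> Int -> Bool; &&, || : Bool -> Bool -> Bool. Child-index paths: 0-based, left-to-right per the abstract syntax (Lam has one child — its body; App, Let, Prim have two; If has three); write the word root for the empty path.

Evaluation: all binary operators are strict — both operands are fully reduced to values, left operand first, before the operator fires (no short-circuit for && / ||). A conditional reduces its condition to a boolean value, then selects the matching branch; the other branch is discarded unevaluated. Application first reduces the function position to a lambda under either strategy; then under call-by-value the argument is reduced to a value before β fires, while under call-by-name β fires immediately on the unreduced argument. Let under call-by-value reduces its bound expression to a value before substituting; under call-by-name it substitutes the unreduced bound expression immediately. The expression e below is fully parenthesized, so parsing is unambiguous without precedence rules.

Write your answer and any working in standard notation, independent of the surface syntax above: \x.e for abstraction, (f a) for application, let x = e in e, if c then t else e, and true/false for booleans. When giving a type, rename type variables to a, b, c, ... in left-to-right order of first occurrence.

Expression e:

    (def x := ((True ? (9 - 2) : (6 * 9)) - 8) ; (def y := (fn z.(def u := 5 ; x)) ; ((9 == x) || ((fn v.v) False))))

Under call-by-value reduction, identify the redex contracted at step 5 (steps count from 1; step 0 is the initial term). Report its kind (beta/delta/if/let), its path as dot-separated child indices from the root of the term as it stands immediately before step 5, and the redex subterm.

Trace:
step 0: (let x = ((if true then (9 - 2) else (6 * 9)) - 8) in (let y = (\z.(let u = 5 in x)) in ((9 == x) || ((\v.v) false))))
step 1: [if@0.0] (let x = ((9 - 2) - 8) in (let y = (\z.(let u = 5 in x)) in ((9 == x) || ((\v.v) false))))
step 2: [delta@0.0] (let x = (7 - 8) in (let y = (\z.(let u = 5 in x)) in ((9 == x) || ((\v.v) false))))
step 3: [delta@0] (let x = -1 in (let y = (\z.(let u = 5 in x)) in ((9 == x) || ((\v.v) false))))
step 4: [let@root] (let y = (\z.(let u = 5 in -1)) in ((9 == -1) || ((\v.v) false)))
step 5: [let@root] ((9 == -1) || ((\v.v) false))

Answer: let at root : (let y = (\z.(let u = 5 in -1)) in ((9 == -1) || ((\v.v) false)))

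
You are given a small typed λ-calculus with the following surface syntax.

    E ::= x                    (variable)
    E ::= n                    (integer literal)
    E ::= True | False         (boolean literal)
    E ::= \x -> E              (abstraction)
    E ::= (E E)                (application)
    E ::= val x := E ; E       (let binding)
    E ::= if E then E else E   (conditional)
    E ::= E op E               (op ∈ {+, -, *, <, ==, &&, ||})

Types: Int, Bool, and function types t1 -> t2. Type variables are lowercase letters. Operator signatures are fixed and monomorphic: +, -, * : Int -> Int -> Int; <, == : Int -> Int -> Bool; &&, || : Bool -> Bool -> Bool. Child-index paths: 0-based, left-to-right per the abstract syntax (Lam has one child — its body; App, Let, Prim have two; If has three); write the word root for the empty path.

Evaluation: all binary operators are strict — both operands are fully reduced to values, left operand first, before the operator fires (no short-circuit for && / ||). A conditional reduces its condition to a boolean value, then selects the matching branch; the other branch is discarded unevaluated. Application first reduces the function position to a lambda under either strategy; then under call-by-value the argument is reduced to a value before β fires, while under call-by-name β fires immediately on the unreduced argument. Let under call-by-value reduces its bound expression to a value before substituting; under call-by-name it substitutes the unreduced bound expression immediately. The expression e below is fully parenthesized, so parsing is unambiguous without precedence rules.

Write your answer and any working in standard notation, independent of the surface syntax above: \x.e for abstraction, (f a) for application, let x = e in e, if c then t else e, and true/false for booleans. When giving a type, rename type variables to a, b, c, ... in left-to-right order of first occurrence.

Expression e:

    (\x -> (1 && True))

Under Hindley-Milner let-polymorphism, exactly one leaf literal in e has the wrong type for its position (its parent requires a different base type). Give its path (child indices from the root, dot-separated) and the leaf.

Working:
  unify Int ~ Bool
  FAIL: mismatch Int ~ Bool

Answer: 0.0 : 1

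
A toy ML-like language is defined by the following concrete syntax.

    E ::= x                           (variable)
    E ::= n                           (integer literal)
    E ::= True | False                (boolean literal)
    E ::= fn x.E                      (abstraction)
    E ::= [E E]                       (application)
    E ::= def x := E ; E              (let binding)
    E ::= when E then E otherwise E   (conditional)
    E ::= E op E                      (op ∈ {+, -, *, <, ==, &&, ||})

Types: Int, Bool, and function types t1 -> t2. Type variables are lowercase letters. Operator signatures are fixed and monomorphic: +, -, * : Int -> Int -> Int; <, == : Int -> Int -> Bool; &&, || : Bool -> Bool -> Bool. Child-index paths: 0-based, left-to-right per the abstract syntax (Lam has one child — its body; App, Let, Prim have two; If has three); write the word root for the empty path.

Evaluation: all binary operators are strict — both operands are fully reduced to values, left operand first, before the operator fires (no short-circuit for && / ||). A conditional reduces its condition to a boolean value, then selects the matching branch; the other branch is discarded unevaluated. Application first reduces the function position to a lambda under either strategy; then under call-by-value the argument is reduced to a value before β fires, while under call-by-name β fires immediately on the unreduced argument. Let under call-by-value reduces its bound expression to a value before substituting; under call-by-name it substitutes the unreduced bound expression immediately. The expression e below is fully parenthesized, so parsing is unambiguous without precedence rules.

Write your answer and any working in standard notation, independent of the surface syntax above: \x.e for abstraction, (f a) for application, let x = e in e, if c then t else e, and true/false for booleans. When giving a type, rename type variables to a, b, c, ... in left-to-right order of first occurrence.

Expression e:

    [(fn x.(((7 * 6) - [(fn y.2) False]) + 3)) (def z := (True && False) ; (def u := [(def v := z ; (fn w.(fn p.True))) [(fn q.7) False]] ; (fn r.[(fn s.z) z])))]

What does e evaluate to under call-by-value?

Answer: 43

Working:
step 0: ((\x.(((7 * 6) - ((\y.2) false)) + 3)) (let z = (true && false) in (let u = ((let v = z in (\w.(\p.true))) ((\q.7) false)) in (\r.((\s.z) z)))))
step 1: [delta@1.0] ((\x.(((7 * 6) - ((\y.2) false)) + 3)) (let z = false in (let u = ((let v = z in (\w.(\p.true))) ((\q.7) false)) in (\r.((\s.z) z)))))
step 2: [let@1] ((\x.(((7 * 6) - ((\y.2) false)) + 3)) (let u = ((let v = false in (\w.(\p.true))) ((\q.7) false)) in (\r.((\s.false) false))))
step 3: [let@1.0.0] ((\x.(((7 * 6) - ((\y.2) false)) + 3)) (let u = ((\w.(\p.true)) ((\q.7) false)) in (\r.((\s.false) false))))
step 4: [beta@1.0.1] ((\x.(((7 * 6) - ((\y.2) false)) + 3)) (let u = ((\w.(\p.true)) 7) in (\r.((\s.false) false))))
step 5: [beta@1.0] ((\x.(((7 * 6) - ((\y.2) false)) + 3)) (let u = (\p.true) in (\r.((\s.false) false))))
step 6: [let@1] ((\x.(((7 * 6) - ((\y.2) false)) + 3)) (\r.((\s.false) false)))
step 7: [beta@root] (((7 * 6) - ((\y.2) false)) + 3)
step 8: [delta@0.0] ((42 - ((\y.2) false)) + 3)
step 9: [beta@0.1] ((42 - 2) + 3)
step 10: [delta@0] (40 + 3)
step 11: [delta@root] 43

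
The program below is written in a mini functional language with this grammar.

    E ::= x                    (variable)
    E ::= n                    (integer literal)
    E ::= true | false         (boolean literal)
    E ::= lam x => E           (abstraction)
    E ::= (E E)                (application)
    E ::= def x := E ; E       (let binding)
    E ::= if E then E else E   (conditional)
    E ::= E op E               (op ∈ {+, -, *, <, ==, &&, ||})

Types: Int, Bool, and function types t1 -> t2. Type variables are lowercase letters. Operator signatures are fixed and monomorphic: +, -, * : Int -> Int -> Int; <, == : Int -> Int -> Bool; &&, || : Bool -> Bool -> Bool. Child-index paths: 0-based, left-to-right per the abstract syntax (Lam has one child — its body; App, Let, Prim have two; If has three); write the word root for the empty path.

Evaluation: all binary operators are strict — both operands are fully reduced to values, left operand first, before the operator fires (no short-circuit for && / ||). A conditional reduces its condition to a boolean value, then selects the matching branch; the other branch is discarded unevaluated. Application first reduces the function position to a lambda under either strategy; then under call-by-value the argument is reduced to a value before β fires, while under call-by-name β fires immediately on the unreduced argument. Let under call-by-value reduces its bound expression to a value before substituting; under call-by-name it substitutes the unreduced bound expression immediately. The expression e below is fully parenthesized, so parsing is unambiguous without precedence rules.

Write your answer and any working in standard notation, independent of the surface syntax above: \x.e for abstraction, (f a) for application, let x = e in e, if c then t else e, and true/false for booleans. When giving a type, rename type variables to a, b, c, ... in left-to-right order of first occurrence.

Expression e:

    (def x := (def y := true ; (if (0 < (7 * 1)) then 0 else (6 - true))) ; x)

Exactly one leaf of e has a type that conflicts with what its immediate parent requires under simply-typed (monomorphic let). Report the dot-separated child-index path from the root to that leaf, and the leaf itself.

Trace:
let y : Bool
  unify Int ~ Int
  unify Int ~ Int
  unify Int ~ Int
  unify Int ~ Int
  unify Bool ~ Bool
  unify Int ~ Int
  unify Bool ~ Int
  FAIL: mismatch Bool ~ Int

Answer: 0.1.2.1 : true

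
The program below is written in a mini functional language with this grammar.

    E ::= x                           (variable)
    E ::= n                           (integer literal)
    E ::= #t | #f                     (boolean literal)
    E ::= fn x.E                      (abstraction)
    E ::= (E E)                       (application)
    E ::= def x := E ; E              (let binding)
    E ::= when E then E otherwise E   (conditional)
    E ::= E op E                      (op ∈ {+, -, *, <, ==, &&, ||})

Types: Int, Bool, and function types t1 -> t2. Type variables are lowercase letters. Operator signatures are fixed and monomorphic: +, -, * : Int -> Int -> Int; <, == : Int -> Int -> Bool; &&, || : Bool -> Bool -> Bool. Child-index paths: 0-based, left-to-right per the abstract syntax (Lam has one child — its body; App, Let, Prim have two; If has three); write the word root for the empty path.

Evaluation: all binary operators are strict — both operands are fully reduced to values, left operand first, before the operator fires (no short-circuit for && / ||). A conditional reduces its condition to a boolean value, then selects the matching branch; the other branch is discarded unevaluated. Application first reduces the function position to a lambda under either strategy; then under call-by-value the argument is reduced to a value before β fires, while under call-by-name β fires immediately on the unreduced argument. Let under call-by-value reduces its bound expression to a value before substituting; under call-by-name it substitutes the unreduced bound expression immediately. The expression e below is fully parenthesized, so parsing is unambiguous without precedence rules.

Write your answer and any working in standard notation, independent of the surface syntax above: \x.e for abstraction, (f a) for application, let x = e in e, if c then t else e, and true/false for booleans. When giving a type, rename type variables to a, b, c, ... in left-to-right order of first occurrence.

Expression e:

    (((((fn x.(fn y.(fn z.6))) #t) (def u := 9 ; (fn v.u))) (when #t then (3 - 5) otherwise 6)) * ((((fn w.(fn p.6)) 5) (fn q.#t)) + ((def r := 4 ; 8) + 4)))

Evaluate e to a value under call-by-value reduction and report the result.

Derivation:
step 0: (((((\x.(\y.(\z.6))) true) (let u = 9 in (\v.u))) (if true then (3 - 5) else 6)) * ((((\w.(\p.6)) 5) (\q.true)) + ((let r = 4 in 8) + 4)))
step 1: [beta@0.0.0] ((((\y.(\z.6)) (let u = 9 in (\v.u))) (if true then (3 - 5) else 6)) * ((((\w.(\p.6)) 5) (\q.true)) + ((let r = 4 in 8) + 4)))
step 2: [let@0.0.1] ((((\y.(\z.6)) (\v.9)) (if true then (3 - 5) else 6)) * ((((\w.(\p.6)) 5) (\q.true)) + ((let r = 4 in 8) + 4)))
step 3: [beta@0.0] (((\z.6) (if true then (3 - 5) else 6)) * ((((\w.(\p.6)) 5) (\q.true)) + ((let r = 4 in 8) + 4)))
step 4: [if@0.1] (((\z.6) (3 - 5)) * ((((\w.(\p.6)) 5) (\q.true)) + ((let r = 4 in 8) + 4)))
step 5: [delta@0.1] (((\z.6) -2) * ((((\w.(\p.6)) 5) (\q.true)) + ((let r = 4 in 8) + 4)))
step 6: [beta@0] (6 * ((((\w.(\p.6)) 5) (\q.true)) + ((let r = 4 in 8) + 4)))
step 7: [beta@1.0.0] (6 * (((\p.6) (\q.true)) + ((let r = 4 in 8) + 4)))
step 8: [beta@1.0] (6 * (6 + ((let r = 4 in 8) + 4)))
step 9: [let@1.1.0] (6 * (6 + (8 + 4)))
step 10: [delta@1.1] (6 * (6 + 12))
step 11: [delta@1] (6 * 18)
step 12: [delta@root] 108

Answer: 108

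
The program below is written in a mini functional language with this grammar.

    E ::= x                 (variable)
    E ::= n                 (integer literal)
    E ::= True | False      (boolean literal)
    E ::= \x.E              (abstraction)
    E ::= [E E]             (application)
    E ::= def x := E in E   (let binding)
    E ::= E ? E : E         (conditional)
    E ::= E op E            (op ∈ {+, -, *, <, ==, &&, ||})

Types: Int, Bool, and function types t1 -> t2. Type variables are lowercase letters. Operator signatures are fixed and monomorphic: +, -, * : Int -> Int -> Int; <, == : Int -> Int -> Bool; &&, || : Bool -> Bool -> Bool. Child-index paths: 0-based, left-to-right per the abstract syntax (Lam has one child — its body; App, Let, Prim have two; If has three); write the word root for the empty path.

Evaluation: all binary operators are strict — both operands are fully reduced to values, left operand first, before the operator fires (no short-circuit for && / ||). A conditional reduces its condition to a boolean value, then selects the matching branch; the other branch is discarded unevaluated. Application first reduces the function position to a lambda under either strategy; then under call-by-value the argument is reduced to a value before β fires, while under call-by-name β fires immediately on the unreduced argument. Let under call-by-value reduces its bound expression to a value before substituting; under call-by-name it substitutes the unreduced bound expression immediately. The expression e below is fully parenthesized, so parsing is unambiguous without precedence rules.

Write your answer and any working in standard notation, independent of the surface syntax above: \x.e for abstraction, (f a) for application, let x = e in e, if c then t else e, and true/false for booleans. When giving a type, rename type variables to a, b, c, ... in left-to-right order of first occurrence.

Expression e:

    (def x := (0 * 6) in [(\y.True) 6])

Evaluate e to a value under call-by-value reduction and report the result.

Answer: true

Trace:
step 0: (let x = (0 * 6) in ((\y.true) 6))
step 1: [delta@0] (let x = 0 in ((\y.true) 6))
step 2: [let@root] ((\y.true) 6)
step 3: [beta@root] true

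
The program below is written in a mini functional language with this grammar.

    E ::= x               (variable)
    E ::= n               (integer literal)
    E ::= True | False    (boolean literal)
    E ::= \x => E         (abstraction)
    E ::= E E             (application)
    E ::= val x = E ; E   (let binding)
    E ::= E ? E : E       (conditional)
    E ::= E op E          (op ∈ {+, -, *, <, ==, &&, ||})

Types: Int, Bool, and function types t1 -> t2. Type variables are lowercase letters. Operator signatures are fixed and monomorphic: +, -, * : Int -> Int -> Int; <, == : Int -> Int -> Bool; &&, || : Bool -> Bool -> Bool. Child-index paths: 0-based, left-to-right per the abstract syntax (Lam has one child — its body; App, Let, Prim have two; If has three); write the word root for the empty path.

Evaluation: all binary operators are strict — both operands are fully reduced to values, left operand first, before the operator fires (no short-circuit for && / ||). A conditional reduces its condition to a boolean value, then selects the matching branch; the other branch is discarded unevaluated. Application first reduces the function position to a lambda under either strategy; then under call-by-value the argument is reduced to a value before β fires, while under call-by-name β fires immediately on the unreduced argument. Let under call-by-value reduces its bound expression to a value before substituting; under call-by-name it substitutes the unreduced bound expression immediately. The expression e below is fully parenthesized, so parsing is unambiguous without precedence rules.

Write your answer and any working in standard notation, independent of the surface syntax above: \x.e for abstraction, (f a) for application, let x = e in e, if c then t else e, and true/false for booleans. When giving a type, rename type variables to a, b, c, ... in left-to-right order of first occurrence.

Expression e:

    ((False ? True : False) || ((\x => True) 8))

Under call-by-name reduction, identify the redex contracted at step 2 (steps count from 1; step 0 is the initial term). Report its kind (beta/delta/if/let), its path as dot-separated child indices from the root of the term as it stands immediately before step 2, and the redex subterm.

Working:
step 0: ((if false then true else false) || ((\x.true) 8))
step 1: [if@0] (false || ((\x.true) 8))
step 2: [beta@1] (false || true)

Answer: beta at 1 : ((\x.true) 8)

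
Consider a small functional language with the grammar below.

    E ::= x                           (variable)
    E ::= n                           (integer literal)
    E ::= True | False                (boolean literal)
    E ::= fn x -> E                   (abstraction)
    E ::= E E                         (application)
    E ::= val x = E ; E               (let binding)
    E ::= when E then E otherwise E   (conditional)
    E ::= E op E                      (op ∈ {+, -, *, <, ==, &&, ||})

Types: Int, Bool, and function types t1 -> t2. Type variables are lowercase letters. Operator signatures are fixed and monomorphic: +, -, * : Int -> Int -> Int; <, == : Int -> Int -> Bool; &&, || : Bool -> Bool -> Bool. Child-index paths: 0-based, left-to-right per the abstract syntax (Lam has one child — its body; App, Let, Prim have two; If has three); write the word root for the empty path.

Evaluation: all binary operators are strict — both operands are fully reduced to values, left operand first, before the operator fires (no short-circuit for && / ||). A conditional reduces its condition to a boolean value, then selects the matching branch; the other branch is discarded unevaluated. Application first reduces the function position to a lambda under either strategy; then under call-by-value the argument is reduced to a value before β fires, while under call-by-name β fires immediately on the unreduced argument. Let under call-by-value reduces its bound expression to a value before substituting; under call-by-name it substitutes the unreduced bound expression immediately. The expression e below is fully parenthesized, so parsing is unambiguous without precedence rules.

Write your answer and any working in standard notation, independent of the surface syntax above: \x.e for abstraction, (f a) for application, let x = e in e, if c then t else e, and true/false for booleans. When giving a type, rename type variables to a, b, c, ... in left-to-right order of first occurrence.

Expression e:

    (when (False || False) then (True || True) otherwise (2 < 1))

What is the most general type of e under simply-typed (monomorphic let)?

Trace:
  unify Bool ~ Bool
  unify Bool ~ Bool
  unify Bool ~ Bool
  unify Bool ~ Bool
  unify Bool ~ Bool
  unify Int ~ Int
  unify Int ~ Int
  unify Bool ~ Bool

Answer: Bool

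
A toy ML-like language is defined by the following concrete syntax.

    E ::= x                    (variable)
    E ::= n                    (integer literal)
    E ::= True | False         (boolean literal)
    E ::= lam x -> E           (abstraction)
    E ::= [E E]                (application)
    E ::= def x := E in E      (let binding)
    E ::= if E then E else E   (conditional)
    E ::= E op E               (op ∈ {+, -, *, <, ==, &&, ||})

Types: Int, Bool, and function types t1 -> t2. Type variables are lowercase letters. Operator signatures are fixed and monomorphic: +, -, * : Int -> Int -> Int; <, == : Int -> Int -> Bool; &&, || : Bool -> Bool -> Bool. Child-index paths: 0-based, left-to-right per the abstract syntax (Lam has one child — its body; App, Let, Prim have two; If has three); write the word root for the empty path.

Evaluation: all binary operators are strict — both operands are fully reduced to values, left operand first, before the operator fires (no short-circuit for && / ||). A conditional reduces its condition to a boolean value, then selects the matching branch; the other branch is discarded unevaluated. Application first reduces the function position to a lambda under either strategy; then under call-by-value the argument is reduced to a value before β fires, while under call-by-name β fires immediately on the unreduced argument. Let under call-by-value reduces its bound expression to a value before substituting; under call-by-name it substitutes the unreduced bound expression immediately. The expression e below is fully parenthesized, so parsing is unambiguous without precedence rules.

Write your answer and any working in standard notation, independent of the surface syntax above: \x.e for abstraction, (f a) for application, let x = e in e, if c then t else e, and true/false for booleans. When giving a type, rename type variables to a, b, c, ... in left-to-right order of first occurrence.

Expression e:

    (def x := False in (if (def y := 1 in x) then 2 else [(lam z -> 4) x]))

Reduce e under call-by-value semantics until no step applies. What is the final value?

Answer: 4

Derivation:
step 0: (let x = false in (if (let y = 1 in x) then 2 else ((\z.4) x)))
step 1: [let@root] (if (let y = 1 in false) then 2 else ((\z.4) false))
step 2: [let@0] (if false then 2 else ((\z.4) false))
step 3: [if@root] ((\z.4) false)
step 4: [beta@root] 4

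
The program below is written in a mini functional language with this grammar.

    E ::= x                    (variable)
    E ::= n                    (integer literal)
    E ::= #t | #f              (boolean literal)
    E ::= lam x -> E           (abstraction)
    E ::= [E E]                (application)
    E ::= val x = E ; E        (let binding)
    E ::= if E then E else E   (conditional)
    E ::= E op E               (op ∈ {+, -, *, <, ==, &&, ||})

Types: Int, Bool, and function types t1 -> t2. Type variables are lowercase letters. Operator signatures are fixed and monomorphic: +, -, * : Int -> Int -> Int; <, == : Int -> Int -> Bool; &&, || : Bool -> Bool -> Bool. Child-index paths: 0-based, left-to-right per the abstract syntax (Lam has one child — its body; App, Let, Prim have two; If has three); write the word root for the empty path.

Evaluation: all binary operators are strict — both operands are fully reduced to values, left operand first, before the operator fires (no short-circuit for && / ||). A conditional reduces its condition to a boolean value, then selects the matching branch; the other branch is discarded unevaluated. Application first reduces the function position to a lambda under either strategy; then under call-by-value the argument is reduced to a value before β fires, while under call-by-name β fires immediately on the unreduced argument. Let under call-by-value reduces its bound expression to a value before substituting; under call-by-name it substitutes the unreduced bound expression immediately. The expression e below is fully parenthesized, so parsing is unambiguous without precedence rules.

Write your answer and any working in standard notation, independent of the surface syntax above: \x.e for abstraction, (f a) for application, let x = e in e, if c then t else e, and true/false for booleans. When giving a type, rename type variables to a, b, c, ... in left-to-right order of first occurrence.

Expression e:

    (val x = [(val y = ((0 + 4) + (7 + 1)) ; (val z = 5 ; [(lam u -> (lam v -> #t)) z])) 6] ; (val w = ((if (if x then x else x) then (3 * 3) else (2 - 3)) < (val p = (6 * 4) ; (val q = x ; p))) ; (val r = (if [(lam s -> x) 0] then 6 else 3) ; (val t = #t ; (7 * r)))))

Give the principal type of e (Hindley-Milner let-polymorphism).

Answer: Int

Working:
  unify Int ~ Int
  unify Int ~ Int
  unify Int ~ Int
  unify Int ~ Int
  unify Int ~ Int
  unify Int ~ Int
let y : Int
let z : Int
\v._ : b -> Bool
\u._ : a -> b -> Bool
z : Int
  unify a -> b -> Bool ~ Int -> c
  unify a ~ Int
  unify b -> Bool ~ c
_ _ : b -> Bool
  unify b -> Bool ~ Int -> d
  unify b ~ Int
  unify Bool ~ d
_ _ : Bool
let x : Bool
x : Bool
  unify Bool ~ Bool
x : Bool
x : Bool
  unify Bool ~ Bool
  unify Bool ~ Bool
  unify Int ~ Int
  unify Int ~ Int
  unify Int ~ Int
  unify Int ~ Int
  unify Int ~ Int
  unify Int ~ Int
  unify Int ~ Int
  unify Int ~ Int
let p : Int
x : Bool
let q : Bool
p : Int
  unify Int ~ Int
let w : Bool
x : Bool
\s._ : e -> Bool
  unify e -> Bool ~ Int -> f
  unify e ~ Int
  unify Bool ~ f
_ _ : Bool
  unify Bool ~ Bool
  unify Int ~ Int
let r : Int
let t : Bool
  unify Int ~ Int
r : Int
  unify Int ~ Int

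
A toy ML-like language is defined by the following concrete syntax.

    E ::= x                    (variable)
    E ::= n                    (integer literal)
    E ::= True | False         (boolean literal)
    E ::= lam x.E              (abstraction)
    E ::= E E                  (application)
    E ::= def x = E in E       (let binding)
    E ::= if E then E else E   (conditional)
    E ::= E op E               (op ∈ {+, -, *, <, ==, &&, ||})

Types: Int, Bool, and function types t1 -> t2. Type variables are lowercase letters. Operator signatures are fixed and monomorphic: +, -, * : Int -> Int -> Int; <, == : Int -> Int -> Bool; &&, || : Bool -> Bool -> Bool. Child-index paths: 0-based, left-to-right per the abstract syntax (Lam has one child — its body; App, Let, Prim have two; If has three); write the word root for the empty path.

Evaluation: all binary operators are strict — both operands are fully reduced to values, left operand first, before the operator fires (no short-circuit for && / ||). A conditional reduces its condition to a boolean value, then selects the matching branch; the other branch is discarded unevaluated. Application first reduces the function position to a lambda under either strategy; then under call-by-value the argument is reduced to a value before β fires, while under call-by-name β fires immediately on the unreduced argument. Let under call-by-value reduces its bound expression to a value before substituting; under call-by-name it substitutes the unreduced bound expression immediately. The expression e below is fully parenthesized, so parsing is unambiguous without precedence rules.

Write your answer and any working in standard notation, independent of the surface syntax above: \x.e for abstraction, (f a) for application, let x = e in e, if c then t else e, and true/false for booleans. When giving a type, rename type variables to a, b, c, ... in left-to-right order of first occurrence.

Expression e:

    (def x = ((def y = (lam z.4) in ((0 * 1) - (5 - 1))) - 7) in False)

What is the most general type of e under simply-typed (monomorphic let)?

Answer: Bool

Trace:
\z._ : a -> Int
let y : a -> Int
  unify Int ~ Int
  unify Int ~ Int
  unify Int ~ Int
  unify Int ~ Int
  unify Int ~ Int
  unify Int ~ Int
  unify Int ~ Int
  unify Int ~ Int
let x : Int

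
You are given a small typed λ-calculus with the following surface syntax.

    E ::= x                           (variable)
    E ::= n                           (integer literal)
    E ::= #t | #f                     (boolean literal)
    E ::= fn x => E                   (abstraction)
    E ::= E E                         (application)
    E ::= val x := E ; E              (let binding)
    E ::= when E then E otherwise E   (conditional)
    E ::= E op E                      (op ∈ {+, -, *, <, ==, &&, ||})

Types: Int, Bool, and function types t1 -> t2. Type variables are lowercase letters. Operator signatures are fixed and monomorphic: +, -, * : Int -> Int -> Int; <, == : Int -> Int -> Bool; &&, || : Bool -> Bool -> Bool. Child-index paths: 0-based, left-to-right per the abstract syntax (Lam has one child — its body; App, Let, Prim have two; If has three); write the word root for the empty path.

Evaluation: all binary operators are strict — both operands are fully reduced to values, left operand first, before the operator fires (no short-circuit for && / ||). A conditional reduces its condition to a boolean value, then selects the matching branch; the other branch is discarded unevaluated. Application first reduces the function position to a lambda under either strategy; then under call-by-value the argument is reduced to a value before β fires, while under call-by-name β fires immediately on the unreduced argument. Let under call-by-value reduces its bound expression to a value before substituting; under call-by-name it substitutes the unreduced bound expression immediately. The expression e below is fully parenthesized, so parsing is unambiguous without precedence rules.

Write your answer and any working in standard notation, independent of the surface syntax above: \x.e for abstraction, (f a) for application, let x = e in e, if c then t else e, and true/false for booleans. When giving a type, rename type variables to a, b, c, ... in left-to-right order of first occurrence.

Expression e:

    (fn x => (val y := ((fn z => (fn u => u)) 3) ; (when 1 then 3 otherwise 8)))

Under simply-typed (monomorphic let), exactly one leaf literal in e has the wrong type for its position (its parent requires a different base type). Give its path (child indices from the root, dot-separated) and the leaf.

Answer: 0.1.0 : 1

Derivation:
u : c
\u._ : c -> c
\z._ : b -> c -> c
  unify b -> c -> c ~ Int -> d
  unify b ~ Int
  unify c -> c ~ d
_ _ : c -> c
let y : c -> c
  unify Int ~ Bool
  FAIL: mismatch Int ~ Bool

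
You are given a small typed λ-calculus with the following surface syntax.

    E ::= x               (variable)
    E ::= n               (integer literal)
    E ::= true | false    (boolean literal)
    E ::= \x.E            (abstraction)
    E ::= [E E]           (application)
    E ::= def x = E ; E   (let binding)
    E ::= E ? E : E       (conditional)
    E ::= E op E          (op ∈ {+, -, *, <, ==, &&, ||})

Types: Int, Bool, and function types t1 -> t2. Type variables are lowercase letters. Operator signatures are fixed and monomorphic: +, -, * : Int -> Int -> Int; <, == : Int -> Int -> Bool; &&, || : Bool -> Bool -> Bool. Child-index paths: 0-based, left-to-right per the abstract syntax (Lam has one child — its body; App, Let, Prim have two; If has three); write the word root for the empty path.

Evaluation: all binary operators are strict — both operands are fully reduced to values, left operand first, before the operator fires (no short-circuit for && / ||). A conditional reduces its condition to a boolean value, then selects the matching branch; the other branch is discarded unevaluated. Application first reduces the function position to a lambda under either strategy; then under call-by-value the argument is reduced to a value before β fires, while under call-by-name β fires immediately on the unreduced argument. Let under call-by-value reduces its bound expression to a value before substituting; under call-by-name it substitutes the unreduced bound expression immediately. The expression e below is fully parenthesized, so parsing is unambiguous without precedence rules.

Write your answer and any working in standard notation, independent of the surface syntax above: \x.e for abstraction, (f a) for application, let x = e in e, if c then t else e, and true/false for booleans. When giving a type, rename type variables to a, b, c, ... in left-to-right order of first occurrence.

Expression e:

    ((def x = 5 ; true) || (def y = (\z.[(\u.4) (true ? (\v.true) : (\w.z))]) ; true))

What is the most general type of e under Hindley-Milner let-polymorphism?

Answer: Bool

Derivation:
let x : Int
  unify Bool ~ Bool
\u._ : b -> Int
  unify Bool ~ Bool
\v._ : c -> Bool
z : a
\w._ : d -> a
  unify c -> Bool ~ d -> a
  unify c ~ d
  unify Bool ~ a
  unify b -> Int ~ (d -> Bool) -> e
  unify b ~ d -> Bool
  unify Int ~ e
_ _ : Int
\z._ : Bool -> Int
let y : Bool -> Int
  unify Bool ~ Bool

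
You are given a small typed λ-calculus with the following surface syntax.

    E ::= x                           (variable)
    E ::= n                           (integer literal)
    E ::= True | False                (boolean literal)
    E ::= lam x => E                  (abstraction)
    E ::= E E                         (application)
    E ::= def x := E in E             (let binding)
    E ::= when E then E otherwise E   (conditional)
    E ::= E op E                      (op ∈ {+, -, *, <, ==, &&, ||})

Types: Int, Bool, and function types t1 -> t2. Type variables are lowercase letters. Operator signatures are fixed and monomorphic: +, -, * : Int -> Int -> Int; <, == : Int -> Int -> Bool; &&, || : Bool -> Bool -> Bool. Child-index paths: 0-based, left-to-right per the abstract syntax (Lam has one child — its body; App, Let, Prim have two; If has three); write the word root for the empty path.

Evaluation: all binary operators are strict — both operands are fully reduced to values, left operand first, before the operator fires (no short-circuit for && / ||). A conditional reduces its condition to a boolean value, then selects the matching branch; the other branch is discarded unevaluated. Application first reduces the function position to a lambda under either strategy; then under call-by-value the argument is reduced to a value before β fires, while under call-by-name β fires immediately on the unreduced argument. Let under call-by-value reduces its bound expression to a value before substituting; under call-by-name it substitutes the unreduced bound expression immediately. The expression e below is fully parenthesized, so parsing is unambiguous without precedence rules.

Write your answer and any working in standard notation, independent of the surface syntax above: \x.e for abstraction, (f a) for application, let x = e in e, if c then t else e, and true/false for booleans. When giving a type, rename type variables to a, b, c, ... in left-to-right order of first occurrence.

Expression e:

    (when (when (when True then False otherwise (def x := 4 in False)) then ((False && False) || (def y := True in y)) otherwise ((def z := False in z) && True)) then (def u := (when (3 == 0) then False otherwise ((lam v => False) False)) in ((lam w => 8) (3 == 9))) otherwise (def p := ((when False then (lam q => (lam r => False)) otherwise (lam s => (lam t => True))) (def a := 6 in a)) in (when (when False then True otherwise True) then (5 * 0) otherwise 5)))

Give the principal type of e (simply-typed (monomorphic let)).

Working:
  unify Bool ~ Bool
let x : Int
  unify Bool ~ Bool
  unify Bool ~ Bool
  unify Bool ~ Bool
  unify Bool ~ Bool
  unify Bool ~ Bool
let y : Bool
y : Bool
  unify Bool ~ Bool
let z : Bool
z : Bool
  unify Bool ~ Bool
  unify Bool ~ Bool
  unify Bool ~ Bool
  unify Bool ~ Bool
  unify Int ~ Int
  unify Int ~ Int
  unify Bool ~ Bool
\v._ : a -> Bool
  unify a -> Bool ~ Bool -> b
  unify a ~ Bool
  unify Bool ~ b
_ _ : Bool
  unify Bool ~ Bool
let u : Bool
\w._ : c -> Int
  unify Int ~ Int
  unify Int ~ Int
  unify c -> Int ~ Bool -> d
  unify c ~ Bool
  unify Int ~ d
_ _ : Int
  unify Bool ~ Bool
\r._ : f -> Bool
\q._ : e -> f -> Bool
\t._ : h -> Bool
\s._ : g -> h -> Bool
  unify e -> f -> Bool ~ g -> h -> Bool
  unify e ~ g
  unify f -> Bool ~ h -> Bool
  unify f ~ h
  unify Bool ~ Bool
let a : Int
a : Int
  unify g -> h -> Bool ~ Int -> i
  unify g ~ Int
  unify h -> Bool ~ i
_ _ : h -> Bool
let p : h -> Bool
  unify Bool ~ Bool
  unify Bool ~ Bool
  unify Bool ~ Bool
  unify Int ~ Int
  unify Int ~ Int
  unify Int ~ Int
  unify Int ~ Int

Answer: Int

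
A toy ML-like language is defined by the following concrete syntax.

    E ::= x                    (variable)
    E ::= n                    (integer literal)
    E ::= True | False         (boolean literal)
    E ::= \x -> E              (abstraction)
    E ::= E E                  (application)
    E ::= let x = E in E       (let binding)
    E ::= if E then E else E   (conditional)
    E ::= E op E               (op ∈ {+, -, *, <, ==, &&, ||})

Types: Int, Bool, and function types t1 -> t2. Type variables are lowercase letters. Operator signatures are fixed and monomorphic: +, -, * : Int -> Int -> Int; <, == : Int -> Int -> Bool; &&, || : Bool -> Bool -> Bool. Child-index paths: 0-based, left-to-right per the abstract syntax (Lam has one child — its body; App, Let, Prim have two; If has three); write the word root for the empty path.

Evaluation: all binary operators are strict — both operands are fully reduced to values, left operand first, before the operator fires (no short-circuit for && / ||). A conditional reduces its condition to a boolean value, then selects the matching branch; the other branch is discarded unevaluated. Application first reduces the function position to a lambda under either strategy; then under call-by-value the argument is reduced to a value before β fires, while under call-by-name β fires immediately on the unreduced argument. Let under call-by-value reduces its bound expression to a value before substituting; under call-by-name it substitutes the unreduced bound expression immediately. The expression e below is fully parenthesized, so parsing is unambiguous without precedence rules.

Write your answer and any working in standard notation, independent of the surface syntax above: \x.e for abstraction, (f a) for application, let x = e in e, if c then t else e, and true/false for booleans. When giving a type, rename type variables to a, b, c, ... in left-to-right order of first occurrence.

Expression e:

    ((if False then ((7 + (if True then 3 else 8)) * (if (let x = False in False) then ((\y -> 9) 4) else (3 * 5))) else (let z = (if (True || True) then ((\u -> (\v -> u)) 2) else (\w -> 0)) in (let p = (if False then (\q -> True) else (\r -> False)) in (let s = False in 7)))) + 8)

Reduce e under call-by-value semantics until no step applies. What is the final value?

Trace:
step 0: ((if false then ((7 + (if true then 3 else 8)) * (if (let x = false in false) then ((\y.9) 4) else (3 * 5))) else (let z = (if (true || true) then ((\u.(\v.u)) 2) else (\w.0)) in (let p = (if false then (\q.true) else (\r.false)) in (let s = false in 7)))) + 8)
step 1: [if@0] ((let z = (if (true || true) then ((\u.(\v.u)) 2) else (\w.0)) in (let p = (if false then (\q.true) else (\r.false)) in (let s = false in 7))) + 8)
step 2: [delta@0.0.0] ((let z = (if true then ((\u.(\v.u)) 2) else (\w.0)) in (let p = (if false then (\q.true) else (\r.false)) in (let s = false in 7))) + 8)
step 3: [if@0.0] ((let z = ((\u.(\v.u)) 2) in (let p = (if false then (\q.true) else (\r.false)) in (let s = false in 7))) + 8)
step 4: [beta@0.0] ((let z = (\v.2) in (let p = (if false then (\q.true) else (\r.false)) in (let s = false in 7))) + 8)
step 5: [let@0] ((let p = (if false then (\q.true) else (\r.false)) in (let s = false in 7)) + 8)
step 6: [if@0.0] ((let p = (\r.false) in (let s = false in 7)) + 8)
step 7: [let@0] ((let s = false in 7) + 8)
step 8: [let@0] (7 + 8)
step 9: [delta@root] 15

Answer: 15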